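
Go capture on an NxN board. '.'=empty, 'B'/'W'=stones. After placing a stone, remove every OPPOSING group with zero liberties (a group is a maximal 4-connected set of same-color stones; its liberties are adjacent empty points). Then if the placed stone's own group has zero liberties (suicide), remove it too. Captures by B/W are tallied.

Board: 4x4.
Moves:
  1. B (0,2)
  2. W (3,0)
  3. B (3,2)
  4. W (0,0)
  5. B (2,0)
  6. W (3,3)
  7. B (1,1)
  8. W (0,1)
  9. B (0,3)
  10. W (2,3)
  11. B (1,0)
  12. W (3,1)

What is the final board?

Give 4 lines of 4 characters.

Move 1: B@(0,2) -> caps B=0 W=0
Move 2: W@(3,0) -> caps B=0 W=0
Move 3: B@(3,2) -> caps B=0 W=0
Move 4: W@(0,0) -> caps B=0 W=0
Move 5: B@(2,0) -> caps B=0 W=0
Move 6: W@(3,3) -> caps B=0 W=0
Move 7: B@(1,1) -> caps B=0 W=0
Move 8: W@(0,1) -> caps B=0 W=0
Move 9: B@(0,3) -> caps B=0 W=0
Move 10: W@(2,3) -> caps B=0 W=0
Move 11: B@(1,0) -> caps B=2 W=0
Move 12: W@(3,1) -> caps B=2 W=0

Answer: ..BB
BB..
B..W
WWBW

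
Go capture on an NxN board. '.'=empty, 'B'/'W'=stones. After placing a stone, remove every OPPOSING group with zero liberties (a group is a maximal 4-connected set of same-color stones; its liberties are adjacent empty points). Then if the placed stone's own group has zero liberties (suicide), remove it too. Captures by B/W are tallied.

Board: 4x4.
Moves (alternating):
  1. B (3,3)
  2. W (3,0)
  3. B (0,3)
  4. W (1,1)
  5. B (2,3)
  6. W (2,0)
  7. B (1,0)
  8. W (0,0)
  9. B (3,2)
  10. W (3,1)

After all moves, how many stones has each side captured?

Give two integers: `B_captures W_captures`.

Answer: 0 1

Derivation:
Move 1: B@(3,3) -> caps B=0 W=0
Move 2: W@(3,0) -> caps B=0 W=0
Move 3: B@(0,3) -> caps B=0 W=0
Move 4: W@(1,1) -> caps B=0 W=0
Move 5: B@(2,3) -> caps B=0 W=0
Move 6: W@(2,0) -> caps B=0 W=0
Move 7: B@(1,0) -> caps B=0 W=0
Move 8: W@(0,0) -> caps B=0 W=1
Move 9: B@(3,2) -> caps B=0 W=1
Move 10: W@(3,1) -> caps B=0 W=1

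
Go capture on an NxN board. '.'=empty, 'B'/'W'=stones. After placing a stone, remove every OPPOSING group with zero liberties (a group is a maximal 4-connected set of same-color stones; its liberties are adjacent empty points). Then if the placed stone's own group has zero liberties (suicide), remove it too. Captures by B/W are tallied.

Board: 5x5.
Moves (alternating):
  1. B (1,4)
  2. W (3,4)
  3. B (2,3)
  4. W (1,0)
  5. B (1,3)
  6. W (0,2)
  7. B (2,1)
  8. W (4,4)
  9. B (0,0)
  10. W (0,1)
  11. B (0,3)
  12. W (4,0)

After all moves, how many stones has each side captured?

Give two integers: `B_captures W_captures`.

Move 1: B@(1,4) -> caps B=0 W=0
Move 2: W@(3,4) -> caps B=0 W=0
Move 3: B@(2,3) -> caps B=0 W=0
Move 4: W@(1,0) -> caps B=0 W=0
Move 5: B@(1,3) -> caps B=0 W=0
Move 6: W@(0,2) -> caps B=0 W=0
Move 7: B@(2,1) -> caps B=0 W=0
Move 8: W@(4,4) -> caps B=0 W=0
Move 9: B@(0,0) -> caps B=0 W=0
Move 10: W@(0,1) -> caps B=0 W=1
Move 11: B@(0,3) -> caps B=0 W=1
Move 12: W@(4,0) -> caps B=0 W=1

Answer: 0 1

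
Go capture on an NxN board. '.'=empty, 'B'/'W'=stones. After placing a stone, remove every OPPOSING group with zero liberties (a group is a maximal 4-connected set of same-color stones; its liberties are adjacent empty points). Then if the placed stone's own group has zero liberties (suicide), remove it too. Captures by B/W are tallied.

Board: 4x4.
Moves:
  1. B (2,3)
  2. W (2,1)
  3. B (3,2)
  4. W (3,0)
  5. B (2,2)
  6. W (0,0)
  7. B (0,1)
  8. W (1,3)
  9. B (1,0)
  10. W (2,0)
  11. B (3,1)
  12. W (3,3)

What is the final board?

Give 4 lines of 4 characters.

Answer: .B..
B..W
WWBB
WBB.

Derivation:
Move 1: B@(2,3) -> caps B=0 W=0
Move 2: W@(2,1) -> caps B=0 W=0
Move 3: B@(3,2) -> caps B=0 W=0
Move 4: W@(3,0) -> caps B=0 W=0
Move 5: B@(2,2) -> caps B=0 W=0
Move 6: W@(0,0) -> caps B=0 W=0
Move 7: B@(0,1) -> caps B=0 W=0
Move 8: W@(1,3) -> caps B=0 W=0
Move 9: B@(1,0) -> caps B=1 W=0
Move 10: W@(2,0) -> caps B=1 W=0
Move 11: B@(3,1) -> caps B=1 W=0
Move 12: W@(3,3) -> caps B=1 W=0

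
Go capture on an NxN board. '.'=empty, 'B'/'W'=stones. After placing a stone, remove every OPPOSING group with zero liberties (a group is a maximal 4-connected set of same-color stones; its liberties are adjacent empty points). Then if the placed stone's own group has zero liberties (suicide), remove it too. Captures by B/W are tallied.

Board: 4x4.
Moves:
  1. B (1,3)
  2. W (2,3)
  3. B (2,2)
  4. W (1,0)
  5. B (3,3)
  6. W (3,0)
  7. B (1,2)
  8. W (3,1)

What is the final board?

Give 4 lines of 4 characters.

Move 1: B@(1,3) -> caps B=0 W=0
Move 2: W@(2,3) -> caps B=0 W=0
Move 3: B@(2,2) -> caps B=0 W=0
Move 4: W@(1,0) -> caps B=0 W=0
Move 5: B@(3,3) -> caps B=1 W=0
Move 6: W@(3,0) -> caps B=1 W=0
Move 7: B@(1,2) -> caps B=1 W=0
Move 8: W@(3,1) -> caps B=1 W=0

Answer: ....
W.BB
..B.
WW.B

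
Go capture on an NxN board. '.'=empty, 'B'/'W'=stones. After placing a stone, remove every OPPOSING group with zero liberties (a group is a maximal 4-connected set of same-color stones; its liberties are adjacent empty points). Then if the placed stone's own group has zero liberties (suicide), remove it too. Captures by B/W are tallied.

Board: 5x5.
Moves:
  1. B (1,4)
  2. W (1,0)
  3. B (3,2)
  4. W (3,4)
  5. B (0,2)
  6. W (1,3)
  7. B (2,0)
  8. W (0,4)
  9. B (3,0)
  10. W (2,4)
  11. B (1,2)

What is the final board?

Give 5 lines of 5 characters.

Answer: ..B.W
W.BW.
B...W
B.B.W
.....

Derivation:
Move 1: B@(1,4) -> caps B=0 W=0
Move 2: W@(1,0) -> caps B=0 W=0
Move 3: B@(3,2) -> caps B=0 W=0
Move 4: W@(3,4) -> caps B=0 W=0
Move 5: B@(0,2) -> caps B=0 W=0
Move 6: W@(1,3) -> caps B=0 W=0
Move 7: B@(2,0) -> caps B=0 W=0
Move 8: W@(0,4) -> caps B=0 W=0
Move 9: B@(3,0) -> caps B=0 W=0
Move 10: W@(2,4) -> caps B=0 W=1
Move 11: B@(1,2) -> caps B=0 W=1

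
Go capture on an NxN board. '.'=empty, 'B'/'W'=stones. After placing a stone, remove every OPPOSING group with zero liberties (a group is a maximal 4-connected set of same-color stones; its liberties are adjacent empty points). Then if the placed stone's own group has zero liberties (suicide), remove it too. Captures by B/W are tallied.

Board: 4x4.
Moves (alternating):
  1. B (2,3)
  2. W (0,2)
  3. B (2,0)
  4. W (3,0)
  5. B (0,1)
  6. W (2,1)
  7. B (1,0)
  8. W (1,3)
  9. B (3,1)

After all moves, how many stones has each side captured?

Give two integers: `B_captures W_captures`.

Answer: 1 0

Derivation:
Move 1: B@(2,3) -> caps B=0 W=0
Move 2: W@(0,2) -> caps B=0 W=0
Move 3: B@(2,0) -> caps B=0 W=0
Move 4: W@(3,0) -> caps B=0 W=0
Move 5: B@(0,1) -> caps B=0 W=0
Move 6: W@(2,1) -> caps B=0 W=0
Move 7: B@(1,0) -> caps B=0 W=0
Move 8: W@(1,3) -> caps B=0 W=0
Move 9: B@(3,1) -> caps B=1 W=0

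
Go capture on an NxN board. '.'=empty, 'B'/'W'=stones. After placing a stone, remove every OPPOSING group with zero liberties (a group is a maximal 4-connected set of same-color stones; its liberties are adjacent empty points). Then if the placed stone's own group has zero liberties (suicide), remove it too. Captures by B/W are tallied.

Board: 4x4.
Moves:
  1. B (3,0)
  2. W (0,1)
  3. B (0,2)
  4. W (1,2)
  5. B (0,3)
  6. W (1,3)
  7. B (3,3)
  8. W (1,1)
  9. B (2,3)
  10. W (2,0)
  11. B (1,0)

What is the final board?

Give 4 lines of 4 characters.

Move 1: B@(3,0) -> caps B=0 W=0
Move 2: W@(0,1) -> caps B=0 W=0
Move 3: B@(0,2) -> caps B=0 W=0
Move 4: W@(1,2) -> caps B=0 W=0
Move 5: B@(0,3) -> caps B=0 W=0
Move 6: W@(1,3) -> caps B=0 W=2
Move 7: B@(3,3) -> caps B=0 W=2
Move 8: W@(1,1) -> caps B=0 W=2
Move 9: B@(2,3) -> caps B=0 W=2
Move 10: W@(2,0) -> caps B=0 W=2
Move 11: B@(1,0) -> caps B=0 W=2

Answer: .W..
BWWW
W..B
B..B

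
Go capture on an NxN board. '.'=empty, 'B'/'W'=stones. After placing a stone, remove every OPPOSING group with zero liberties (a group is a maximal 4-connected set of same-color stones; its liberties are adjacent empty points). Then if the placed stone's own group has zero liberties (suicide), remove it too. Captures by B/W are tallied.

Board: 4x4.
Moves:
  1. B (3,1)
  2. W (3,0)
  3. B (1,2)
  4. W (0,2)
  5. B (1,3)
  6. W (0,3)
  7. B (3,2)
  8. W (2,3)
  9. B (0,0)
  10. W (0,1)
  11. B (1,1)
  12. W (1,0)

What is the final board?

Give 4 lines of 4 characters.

Answer: B...
WBBB
...W
WBB.

Derivation:
Move 1: B@(3,1) -> caps B=0 W=0
Move 2: W@(3,0) -> caps B=0 W=0
Move 3: B@(1,2) -> caps B=0 W=0
Move 4: W@(0,2) -> caps B=0 W=0
Move 5: B@(1,3) -> caps B=0 W=0
Move 6: W@(0,3) -> caps B=0 W=0
Move 7: B@(3,2) -> caps B=0 W=0
Move 8: W@(2,3) -> caps B=0 W=0
Move 9: B@(0,0) -> caps B=0 W=0
Move 10: W@(0,1) -> caps B=0 W=0
Move 11: B@(1,1) -> caps B=3 W=0
Move 12: W@(1,0) -> caps B=3 W=0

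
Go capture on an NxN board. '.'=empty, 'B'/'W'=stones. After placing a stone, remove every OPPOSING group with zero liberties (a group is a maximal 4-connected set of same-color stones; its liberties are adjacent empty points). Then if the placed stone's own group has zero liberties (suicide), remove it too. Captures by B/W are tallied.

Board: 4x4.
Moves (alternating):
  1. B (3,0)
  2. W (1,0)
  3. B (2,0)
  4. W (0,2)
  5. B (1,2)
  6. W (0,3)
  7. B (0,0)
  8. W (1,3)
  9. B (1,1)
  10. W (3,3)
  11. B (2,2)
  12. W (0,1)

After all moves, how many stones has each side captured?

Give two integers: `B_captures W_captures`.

Move 1: B@(3,0) -> caps B=0 W=0
Move 2: W@(1,0) -> caps B=0 W=0
Move 3: B@(2,0) -> caps B=0 W=0
Move 4: W@(0,2) -> caps B=0 W=0
Move 5: B@(1,2) -> caps B=0 W=0
Move 6: W@(0,3) -> caps B=0 W=0
Move 7: B@(0,0) -> caps B=0 W=0
Move 8: W@(1,3) -> caps B=0 W=0
Move 9: B@(1,1) -> caps B=1 W=0
Move 10: W@(3,3) -> caps B=1 W=0
Move 11: B@(2,2) -> caps B=1 W=0
Move 12: W@(0,1) -> caps B=1 W=0

Answer: 1 0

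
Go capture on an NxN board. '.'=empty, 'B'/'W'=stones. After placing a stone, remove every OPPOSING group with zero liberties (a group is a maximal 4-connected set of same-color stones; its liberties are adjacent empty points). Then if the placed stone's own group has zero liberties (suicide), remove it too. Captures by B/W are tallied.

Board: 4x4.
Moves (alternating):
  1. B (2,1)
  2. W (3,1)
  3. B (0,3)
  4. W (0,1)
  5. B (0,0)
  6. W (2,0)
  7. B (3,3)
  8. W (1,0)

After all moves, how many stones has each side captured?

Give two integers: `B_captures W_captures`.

Move 1: B@(2,1) -> caps B=0 W=0
Move 2: W@(3,1) -> caps B=0 W=0
Move 3: B@(0,3) -> caps B=0 W=0
Move 4: W@(0,1) -> caps B=0 W=0
Move 5: B@(0,0) -> caps B=0 W=0
Move 6: W@(2,0) -> caps B=0 W=0
Move 7: B@(3,3) -> caps B=0 W=0
Move 8: W@(1,0) -> caps B=0 W=1

Answer: 0 1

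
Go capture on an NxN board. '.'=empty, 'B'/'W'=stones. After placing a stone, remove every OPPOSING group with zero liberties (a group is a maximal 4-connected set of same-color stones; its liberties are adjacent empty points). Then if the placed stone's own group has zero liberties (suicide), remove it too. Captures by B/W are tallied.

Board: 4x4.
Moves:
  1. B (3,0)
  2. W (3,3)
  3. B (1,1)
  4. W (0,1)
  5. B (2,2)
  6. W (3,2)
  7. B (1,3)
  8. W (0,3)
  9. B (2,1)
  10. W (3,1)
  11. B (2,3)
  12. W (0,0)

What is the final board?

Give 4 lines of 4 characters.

Answer: WW.W
.B.B
.BBB
B...

Derivation:
Move 1: B@(3,0) -> caps B=0 W=0
Move 2: W@(3,3) -> caps B=0 W=0
Move 3: B@(1,1) -> caps B=0 W=0
Move 4: W@(0,1) -> caps B=0 W=0
Move 5: B@(2,2) -> caps B=0 W=0
Move 6: W@(3,2) -> caps B=0 W=0
Move 7: B@(1,3) -> caps B=0 W=0
Move 8: W@(0,3) -> caps B=0 W=0
Move 9: B@(2,1) -> caps B=0 W=0
Move 10: W@(3,1) -> caps B=0 W=0
Move 11: B@(2,3) -> caps B=3 W=0
Move 12: W@(0,0) -> caps B=3 W=0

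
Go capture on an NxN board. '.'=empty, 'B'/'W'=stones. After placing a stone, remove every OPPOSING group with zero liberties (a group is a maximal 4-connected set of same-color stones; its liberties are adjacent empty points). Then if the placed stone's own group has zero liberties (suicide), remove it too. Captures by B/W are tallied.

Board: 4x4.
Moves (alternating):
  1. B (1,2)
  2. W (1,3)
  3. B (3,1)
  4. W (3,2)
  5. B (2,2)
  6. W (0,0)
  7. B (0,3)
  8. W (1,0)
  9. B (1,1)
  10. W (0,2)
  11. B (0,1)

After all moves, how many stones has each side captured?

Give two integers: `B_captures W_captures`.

Answer: 0 1

Derivation:
Move 1: B@(1,2) -> caps B=0 W=0
Move 2: W@(1,3) -> caps B=0 W=0
Move 3: B@(3,1) -> caps B=0 W=0
Move 4: W@(3,2) -> caps B=0 W=0
Move 5: B@(2,2) -> caps B=0 W=0
Move 6: W@(0,0) -> caps B=0 W=0
Move 7: B@(0,3) -> caps B=0 W=0
Move 8: W@(1,0) -> caps B=0 W=0
Move 9: B@(1,1) -> caps B=0 W=0
Move 10: W@(0,2) -> caps B=0 W=1
Move 11: B@(0,1) -> caps B=0 W=1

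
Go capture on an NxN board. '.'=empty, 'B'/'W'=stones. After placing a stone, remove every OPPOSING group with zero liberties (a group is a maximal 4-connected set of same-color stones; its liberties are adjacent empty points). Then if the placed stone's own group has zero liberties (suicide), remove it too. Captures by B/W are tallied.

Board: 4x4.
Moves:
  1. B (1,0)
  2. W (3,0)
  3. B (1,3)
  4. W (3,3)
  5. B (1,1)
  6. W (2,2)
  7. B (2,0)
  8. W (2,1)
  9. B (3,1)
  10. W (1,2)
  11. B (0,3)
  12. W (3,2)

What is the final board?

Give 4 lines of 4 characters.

Move 1: B@(1,0) -> caps B=0 W=0
Move 2: W@(3,0) -> caps B=0 W=0
Move 3: B@(1,3) -> caps B=0 W=0
Move 4: W@(3,3) -> caps B=0 W=0
Move 5: B@(1,1) -> caps B=0 W=0
Move 6: W@(2,2) -> caps B=0 W=0
Move 7: B@(2,0) -> caps B=0 W=0
Move 8: W@(2,1) -> caps B=0 W=0
Move 9: B@(3,1) -> caps B=1 W=0
Move 10: W@(1,2) -> caps B=1 W=0
Move 11: B@(0,3) -> caps B=1 W=0
Move 12: W@(3,2) -> caps B=1 W=0

Answer: ...B
BBWB
BWW.
.BWW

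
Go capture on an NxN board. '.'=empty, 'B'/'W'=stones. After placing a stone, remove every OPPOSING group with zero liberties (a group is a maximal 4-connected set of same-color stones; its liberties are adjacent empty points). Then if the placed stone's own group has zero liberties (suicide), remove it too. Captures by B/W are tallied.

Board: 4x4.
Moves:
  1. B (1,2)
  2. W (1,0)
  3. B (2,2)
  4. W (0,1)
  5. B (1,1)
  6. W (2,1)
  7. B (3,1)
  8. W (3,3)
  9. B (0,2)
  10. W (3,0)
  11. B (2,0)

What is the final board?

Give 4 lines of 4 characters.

Answer: .WB.
WBB.
B.B.
.B.W

Derivation:
Move 1: B@(1,2) -> caps B=0 W=0
Move 2: W@(1,0) -> caps B=0 W=0
Move 3: B@(2,2) -> caps B=0 W=0
Move 4: W@(0,1) -> caps B=0 W=0
Move 5: B@(1,1) -> caps B=0 W=0
Move 6: W@(2,1) -> caps B=0 W=0
Move 7: B@(3,1) -> caps B=0 W=0
Move 8: W@(3,3) -> caps B=0 W=0
Move 9: B@(0,2) -> caps B=0 W=0
Move 10: W@(3,0) -> caps B=0 W=0
Move 11: B@(2,0) -> caps B=2 W=0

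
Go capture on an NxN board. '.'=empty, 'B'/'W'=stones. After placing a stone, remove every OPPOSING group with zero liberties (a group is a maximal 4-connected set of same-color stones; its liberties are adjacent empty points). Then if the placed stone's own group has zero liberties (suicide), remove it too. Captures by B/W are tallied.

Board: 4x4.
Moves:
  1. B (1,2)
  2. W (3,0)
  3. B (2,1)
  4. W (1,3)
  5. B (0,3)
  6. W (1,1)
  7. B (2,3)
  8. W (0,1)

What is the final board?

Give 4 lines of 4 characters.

Move 1: B@(1,2) -> caps B=0 W=0
Move 2: W@(3,0) -> caps B=0 W=0
Move 3: B@(2,1) -> caps B=0 W=0
Move 4: W@(1,3) -> caps B=0 W=0
Move 5: B@(0,3) -> caps B=0 W=0
Move 6: W@(1,1) -> caps B=0 W=0
Move 7: B@(2,3) -> caps B=1 W=0
Move 8: W@(0,1) -> caps B=1 W=0

Answer: .W.B
.WB.
.B.B
W...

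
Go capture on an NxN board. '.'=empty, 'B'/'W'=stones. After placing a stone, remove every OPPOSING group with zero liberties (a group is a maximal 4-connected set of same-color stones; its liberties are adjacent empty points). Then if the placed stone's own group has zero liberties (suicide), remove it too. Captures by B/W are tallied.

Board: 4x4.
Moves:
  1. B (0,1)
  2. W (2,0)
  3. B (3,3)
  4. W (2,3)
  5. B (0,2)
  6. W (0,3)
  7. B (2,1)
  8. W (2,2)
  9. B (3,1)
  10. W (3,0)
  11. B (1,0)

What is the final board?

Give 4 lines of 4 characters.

Answer: .BBW
B...
.BWW
.B.B

Derivation:
Move 1: B@(0,1) -> caps B=0 W=0
Move 2: W@(2,0) -> caps B=0 W=0
Move 3: B@(3,3) -> caps B=0 W=0
Move 4: W@(2,3) -> caps B=0 W=0
Move 5: B@(0,2) -> caps B=0 W=0
Move 6: W@(0,3) -> caps B=0 W=0
Move 7: B@(2,1) -> caps B=0 W=0
Move 8: W@(2,2) -> caps B=0 W=0
Move 9: B@(3,1) -> caps B=0 W=0
Move 10: W@(3,0) -> caps B=0 W=0
Move 11: B@(1,0) -> caps B=2 W=0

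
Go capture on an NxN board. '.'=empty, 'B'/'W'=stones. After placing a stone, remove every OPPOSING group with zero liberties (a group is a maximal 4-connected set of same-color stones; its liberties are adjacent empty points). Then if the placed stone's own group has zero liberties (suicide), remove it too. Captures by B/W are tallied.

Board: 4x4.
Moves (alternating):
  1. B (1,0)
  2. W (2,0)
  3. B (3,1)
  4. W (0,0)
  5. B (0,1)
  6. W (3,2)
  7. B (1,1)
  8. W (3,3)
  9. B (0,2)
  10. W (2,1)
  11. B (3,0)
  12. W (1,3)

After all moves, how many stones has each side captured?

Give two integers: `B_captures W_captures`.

Answer: 1 0

Derivation:
Move 1: B@(1,0) -> caps B=0 W=0
Move 2: W@(2,0) -> caps B=0 W=0
Move 3: B@(3,1) -> caps B=0 W=0
Move 4: W@(0,0) -> caps B=0 W=0
Move 5: B@(0,1) -> caps B=1 W=0
Move 6: W@(3,2) -> caps B=1 W=0
Move 7: B@(1,1) -> caps B=1 W=0
Move 8: W@(3,3) -> caps B=1 W=0
Move 9: B@(0,2) -> caps B=1 W=0
Move 10: W@(2,1) -> caps B=1 W=0
Move 11: B@(3,0) -> caps B=1 W=0
Move 12: W@(1,3) -> caps B=1 W=0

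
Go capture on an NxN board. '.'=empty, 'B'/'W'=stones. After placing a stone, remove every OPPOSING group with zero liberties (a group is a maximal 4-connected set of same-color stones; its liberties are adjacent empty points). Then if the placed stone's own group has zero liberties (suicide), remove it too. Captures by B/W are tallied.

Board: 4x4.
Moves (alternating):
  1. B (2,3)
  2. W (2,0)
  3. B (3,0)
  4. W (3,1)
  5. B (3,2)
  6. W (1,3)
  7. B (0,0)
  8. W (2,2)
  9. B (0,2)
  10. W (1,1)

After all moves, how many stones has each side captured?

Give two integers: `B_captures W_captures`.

Move 1: B@(2,3) -> caps B=0 W=0
Move 2: W@(2,0) -> caps B=0 W=0
Move 3: B@(3,0) -> caps B=0 W=0
Move 4: W@(3,1) -> caps B=0 W=1
Move 5: B@(3,2) -> caps B=0 W=1
Move 6: W@(1,3) -> caps B=0 W=1
Move 7: B@(0,0) -> caps B=0 W=1
Move 8: W@(2,2) -> caps B=0 W=1
Move 9: B@(0,2) -> caps B=0 W=1
Move 10: W@(1,1) -> caps B=0 W=1

Answer: 0 1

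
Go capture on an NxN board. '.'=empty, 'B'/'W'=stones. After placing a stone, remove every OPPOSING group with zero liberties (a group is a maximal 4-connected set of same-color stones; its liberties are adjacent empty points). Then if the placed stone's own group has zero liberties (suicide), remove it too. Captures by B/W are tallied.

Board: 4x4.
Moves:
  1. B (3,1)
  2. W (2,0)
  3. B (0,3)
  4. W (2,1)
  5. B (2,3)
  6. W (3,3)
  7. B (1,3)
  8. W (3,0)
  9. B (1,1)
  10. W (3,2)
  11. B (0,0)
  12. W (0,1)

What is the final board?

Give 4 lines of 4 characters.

Answer: BW.B
.B.B
WW.B
W.WW

Derivation:
Move 1: B@(3,1) -> caps B=0 W=0
Move 2: W@(2,0) -> caps B=0 W=0
Move 3: B@(0,3) -> caps B=0 W=0
Move 4: W@(2,1) -> caps B=0 W=0
Move 5: B@(2,3) -> caps B=0 W=0
Move 6: W@(3,3) -> caps B=0 W=0
Move 7: B@(1,3) -> caps B=0 W=0
Move 8: W@(3,0) -> caps B=0 W=0
Move 9: B@(1,1) -> caps B=0 W=0
Move 10: W@(3,2) -> caps B=0 W=1
Move 11: B@(0,0) -> caps B=0 W=1
Move 12: W@(0,1) -> caps B=0 W=1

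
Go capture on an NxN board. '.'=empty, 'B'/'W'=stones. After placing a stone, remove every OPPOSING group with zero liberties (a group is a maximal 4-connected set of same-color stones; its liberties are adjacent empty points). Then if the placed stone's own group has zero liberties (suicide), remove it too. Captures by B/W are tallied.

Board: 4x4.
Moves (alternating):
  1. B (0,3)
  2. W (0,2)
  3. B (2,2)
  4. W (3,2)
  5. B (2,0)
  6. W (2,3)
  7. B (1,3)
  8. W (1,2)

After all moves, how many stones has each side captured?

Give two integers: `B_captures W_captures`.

Move 1: B@(0,3) -> caps B=0 W=0
Move 2: W@(0,2) -> caps B=0 W=0
Move 3: B@(2,2) -> caps B=0 W=0
Move 4: W@(3,2) -> caps B=0 W=0
Move 5: B@(2,0) -> caps B=0 W=0
Move 6: W@(2,3) -> caps B=0 W=0
Move 7: B@(1,3) -> caps B=0 W=0
Move 8: W@(1,2) -> caps B=0 W=2

Answer: 0 2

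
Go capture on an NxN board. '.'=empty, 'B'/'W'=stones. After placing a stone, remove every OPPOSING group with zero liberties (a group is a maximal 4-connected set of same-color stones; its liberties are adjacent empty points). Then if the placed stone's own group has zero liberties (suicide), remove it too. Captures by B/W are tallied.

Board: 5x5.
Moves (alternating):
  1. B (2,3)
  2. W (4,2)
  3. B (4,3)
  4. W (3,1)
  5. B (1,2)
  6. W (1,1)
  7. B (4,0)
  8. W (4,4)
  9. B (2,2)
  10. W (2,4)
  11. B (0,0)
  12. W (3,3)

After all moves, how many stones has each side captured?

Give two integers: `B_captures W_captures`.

Move 1: B@(2,3) -> caps B=0 W=0
Move 2: W@(4,2) -> caps B=0 W=0
Move 3: B@(4,3) -> caps B=0 W=0
Move 4: W@(3,1) -> caps B=0 W=0
Move 5: B@(1,2) -> caps B=0 W=0
Move 6: W@(1,1) -> caps B=0 W=0
Move 7: B@(4,0) -> caps B=0 W=0
Move 8: W@(4,4) -> caps B=0 W=0
Move 9: B@(2,2) -> caps B=0 W=0
Move 10: W@(2,4) -> caps B=0 W=0
Move 11: B@(0,0) -> caps B=0 W=0
Move 12: W@(3,3) -> caps B=0 W=1

Answer: 0 1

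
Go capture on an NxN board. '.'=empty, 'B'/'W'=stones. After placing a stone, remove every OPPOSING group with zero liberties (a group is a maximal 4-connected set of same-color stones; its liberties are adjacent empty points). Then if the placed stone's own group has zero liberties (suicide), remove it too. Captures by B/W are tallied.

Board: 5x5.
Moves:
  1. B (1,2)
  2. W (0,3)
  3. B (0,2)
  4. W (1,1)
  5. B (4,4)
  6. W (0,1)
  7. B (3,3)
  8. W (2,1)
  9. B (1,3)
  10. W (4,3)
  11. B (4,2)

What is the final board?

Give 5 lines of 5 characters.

Move 1: B@(1,2) -> caps B=0 W=0
Move 2: W@(0,3) -> caps B=0 W=0
Move 3: B@(0,2) -> caps B=0 W=0
Move 4: W@(1,1) -> caps B=0 W=0
Move 5: B@(4,4) -> caps B=0 W=0
Move 6: W@(0,1) -> caps B=0 W=0
Move 7: B@(3,3) -> caps B=0 W=0
Move 8: W@(2,1) -> caps B=0 W=0
Move 9: B@(1,3) -> caps B=0 W=0
Move 10: W@(4,3) -> caps B=0 W=0
Move 11: B@(4,2) -> caps B=1 W=0

Answer: .WBW.
.WBB.
.W...
...B.
..B.B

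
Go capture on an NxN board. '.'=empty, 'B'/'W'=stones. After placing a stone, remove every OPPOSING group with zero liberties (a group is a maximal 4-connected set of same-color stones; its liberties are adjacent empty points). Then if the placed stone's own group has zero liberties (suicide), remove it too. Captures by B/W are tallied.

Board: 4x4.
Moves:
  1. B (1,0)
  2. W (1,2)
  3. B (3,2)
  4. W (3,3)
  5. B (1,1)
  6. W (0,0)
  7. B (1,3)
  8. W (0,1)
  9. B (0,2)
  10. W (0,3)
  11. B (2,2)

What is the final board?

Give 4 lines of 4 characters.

Answer: ..B.
BB.B
..B.
..BW

Derivation:
Move 1: B@(1,0) -> caps B=0 W=0
Move 2: W@(1,2) -> caps B=0 W=0
Move 3: B@(3,2) -> caps B=0 W=0
Move 4: W@(3,3) -> caps B=0 W=0
Move 5: B@(1,1) -> caps B=0 W=0
Move 6: W@(0,0) -> caps B=0 W=0
Move 7: B@(1,3) -> caps B=0 W=0
Move 8: W@(0,1) -> caps B=0 W=0
Move 9: B@(0,2) -> caps B=2 W=0
Move 10: W@(0,3) -> caps B=2 W=0
Move 11: B@(2,2) -> caps B=3 W=0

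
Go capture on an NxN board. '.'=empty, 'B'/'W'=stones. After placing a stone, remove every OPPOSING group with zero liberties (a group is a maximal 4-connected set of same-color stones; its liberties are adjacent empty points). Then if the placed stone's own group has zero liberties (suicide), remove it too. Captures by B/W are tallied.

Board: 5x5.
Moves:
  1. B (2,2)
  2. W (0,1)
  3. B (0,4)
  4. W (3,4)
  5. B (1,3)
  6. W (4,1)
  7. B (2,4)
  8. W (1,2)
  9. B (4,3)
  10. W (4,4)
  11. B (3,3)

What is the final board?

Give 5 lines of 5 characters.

Move 1: B@(2,2) -> caps B=0 W=0
Move 2: W@(0,1) -> caps B=0 W=0
Move 3: B@(0,4) -> caps B=0 W=0
Move 4: W@(3,4) -> caps B=0 W=0
Move 5: B@(1,3) -> caps B=0 W=0
Move 6: W@(4,1) -> caps B=0 W=0
Move 7: B@(2,4) -> caps B=0 W=0
Move 8: W@(1,2) -> caps B=0 W=0
Move 9: B@(4,3) -> caps B=0 W=0
Move 10: W@(4,4) -> caps B=0 W=0
Move 11: B@(3,3) -> caps B=2 W=0

Answer: .W..B
..WB.
..B.B
...B.
.W.B.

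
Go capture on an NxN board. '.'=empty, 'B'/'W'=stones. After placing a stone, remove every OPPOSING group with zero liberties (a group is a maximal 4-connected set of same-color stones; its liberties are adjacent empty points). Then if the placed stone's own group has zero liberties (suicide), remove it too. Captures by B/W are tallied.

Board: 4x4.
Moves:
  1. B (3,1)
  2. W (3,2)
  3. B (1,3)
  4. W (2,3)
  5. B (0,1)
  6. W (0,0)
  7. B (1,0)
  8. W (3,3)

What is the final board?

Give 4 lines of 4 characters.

Answer: .B..
B..B
...W
.BWW

Derivation:
Move 1: B@(3,1) -> caps B=0 W=0
Move 2: W@(3,2) -> caps B=0 W=0
Move 3: B@(1,3) -> caps B=0 W=0
Move 4: W@(2,3) -> caps B=0 W=0
Move 5: B@(0,1) -> caps B=0 W=0
Move 6: W@(0,0) -> caps B=0 W=0
Move 7: B@(1,0) -> caps B=1 W=0
Move 8: W@(3,3) -> caps B=1 W=0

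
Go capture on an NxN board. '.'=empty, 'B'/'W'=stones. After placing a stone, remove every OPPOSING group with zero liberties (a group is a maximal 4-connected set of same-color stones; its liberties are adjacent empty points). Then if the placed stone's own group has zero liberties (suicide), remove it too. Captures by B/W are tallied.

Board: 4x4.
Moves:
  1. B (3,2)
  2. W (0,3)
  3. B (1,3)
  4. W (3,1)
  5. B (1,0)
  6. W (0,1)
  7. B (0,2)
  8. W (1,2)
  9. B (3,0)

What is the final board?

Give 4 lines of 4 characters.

Move 1: B@(3,2) -> caps B=0 W=0
Move 2: W@(0,3) -> caps B=0 W=0
Move 3: B@(1,3) -> caps B=0 W=0
Move 4: W@(3,1) -> caps B=0 W=0
Move 5: B@(1,0) -> caps B=0 W=0
Move 6: W@(0,1) -> caps B=0 W=0
Move 7: B@(0,2) -> caps B=1 W=0
Move 8: W@(1,2) -> caps B=1 W=0
Move 9: B@(3,0) -> caps B=1 W=0

Answer: .WB.
B.WB
....
BWB.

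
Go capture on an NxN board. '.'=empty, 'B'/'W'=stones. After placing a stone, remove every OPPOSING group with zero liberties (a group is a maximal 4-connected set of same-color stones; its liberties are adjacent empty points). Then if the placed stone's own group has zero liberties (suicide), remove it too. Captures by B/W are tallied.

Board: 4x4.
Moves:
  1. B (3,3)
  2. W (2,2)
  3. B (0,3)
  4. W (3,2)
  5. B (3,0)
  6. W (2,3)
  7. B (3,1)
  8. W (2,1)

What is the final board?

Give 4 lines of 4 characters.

Move 1: B@(3,3) -> caps B=0 W=0
Move 2: W@(2,2) -> caps B=0 W=0
Move 3: B@(0,3) -> caps B=0 W=0
Move 4: W@(3,2) -> caps B=0 W=0
Move 5: B@(3,0) -> caps B=0 W=0
Move 6: W@(2,3) -> caps B=0 W=1
Move 7: B@(3,1) -> caps B=0 W=1
Move 8: W@(2,1) -> caps B=0 W=1

Answer: ...B
....
.WWW
BBW.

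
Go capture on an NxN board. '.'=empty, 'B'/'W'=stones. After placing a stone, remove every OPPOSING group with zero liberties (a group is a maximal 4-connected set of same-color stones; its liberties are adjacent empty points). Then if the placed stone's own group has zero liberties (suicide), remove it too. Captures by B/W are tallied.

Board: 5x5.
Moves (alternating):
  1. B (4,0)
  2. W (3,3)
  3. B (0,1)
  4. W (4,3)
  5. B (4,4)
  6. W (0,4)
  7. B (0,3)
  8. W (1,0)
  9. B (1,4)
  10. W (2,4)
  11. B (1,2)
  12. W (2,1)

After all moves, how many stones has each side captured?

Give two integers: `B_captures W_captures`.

Answer: 1 0

Derivation:
Move 1: B@(4,0) -> caps B=0 W=0
Move 2: W@(3,3) -> caps B=0 W=0
Move 3: B@(0,1) -> caps B=0 W=0
Move 4: W@(4,3) -> caps B=0 W=0
Move 5: B@(4,4) -> caps B=0 W=0
Move 6: W@(0,4) -> caps B=0 W=0
Move 7: B@(0,3) -> caps B=0 W=0
Move 8: W@(1,0) -> caps B=0 W=0
Move 9: B@(1,4) -> caps B=1 W=0
Move 10: W@(2,4) -> caps B=1 W=0
Move 11: B@(1,2) -> caps B=1 W=0
Move 12: W@(2,1) -> caps B=1 W=0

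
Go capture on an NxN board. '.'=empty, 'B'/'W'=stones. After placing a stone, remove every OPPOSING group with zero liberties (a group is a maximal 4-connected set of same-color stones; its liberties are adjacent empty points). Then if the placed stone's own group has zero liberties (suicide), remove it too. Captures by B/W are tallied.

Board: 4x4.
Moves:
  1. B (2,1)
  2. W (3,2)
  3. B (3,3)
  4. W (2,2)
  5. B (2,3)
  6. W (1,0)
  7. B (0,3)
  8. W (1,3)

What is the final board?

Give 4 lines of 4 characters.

Move 1: B@(2,1) -> caps B=0 W=0
Move 2: W@(3,2) -> caps B=0 W=0
Move 3: B@(3,3) -> caps B=0 W=0
Move 4: W@(2,2) -> caps B=0 W=0
Move 5: B@(2,3) -> caps B=0 W=0
Move 6: W@(1,0) -> caps B=0 W=0
Move 7: B@(0,3) -> caps B=0 W=0
Move 8: W@(1,3) -> caps B=0 W=2

Answer: ...B
W..W
.BW.
..W.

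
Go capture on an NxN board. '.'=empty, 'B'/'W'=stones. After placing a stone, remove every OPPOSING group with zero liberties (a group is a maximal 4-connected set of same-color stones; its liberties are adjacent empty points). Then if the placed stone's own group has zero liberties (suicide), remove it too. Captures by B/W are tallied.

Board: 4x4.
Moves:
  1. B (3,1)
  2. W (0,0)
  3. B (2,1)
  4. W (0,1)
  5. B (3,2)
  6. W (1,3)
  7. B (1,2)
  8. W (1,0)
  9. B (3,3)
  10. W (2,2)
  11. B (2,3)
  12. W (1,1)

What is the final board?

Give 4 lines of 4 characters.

Answer: WW..
WWBW
.B.B
.BBB

Derivation:
Move 1: B@(3,1) -> caps B=0 W=0
Move 2: W@(0,0) -> caps B=0 W=0
Move 3: B@(2,1) -> caps B=0 W=0
Move 4: W@(0,1) -> caps B=0 W=0
Move 5: B@(3,2) -> caps B=0 W=0
Move 6: W@(1,3) -> caps B=0 W=0
Move 7: B@(1,2) -> caps B=0 W=0
Move 8: W@(1,0) -> caps B=0 W=0
Move 9: B@(3,3) -> caps B=0 W=0
Move 10: W@(2,2) -> caps B=0 W=0
Move 11: B@(2,3) -> caps B=1 W=0
Move 12: W@(1,1) -> caps B=1 W=0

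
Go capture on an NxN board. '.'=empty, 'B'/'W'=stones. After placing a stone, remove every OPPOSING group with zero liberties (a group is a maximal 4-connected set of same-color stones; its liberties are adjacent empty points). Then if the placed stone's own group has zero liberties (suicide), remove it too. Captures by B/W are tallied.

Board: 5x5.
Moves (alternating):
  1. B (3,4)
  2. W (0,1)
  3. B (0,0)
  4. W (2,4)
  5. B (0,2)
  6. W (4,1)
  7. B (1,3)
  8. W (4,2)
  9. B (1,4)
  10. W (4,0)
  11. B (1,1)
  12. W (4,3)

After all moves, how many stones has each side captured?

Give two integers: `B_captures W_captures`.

Answer: 1 0

Derivation:
Move 1: B@(3,4) -> caps B=0 W=0
Move 2: W@(0,1) -> caps B=0 W=0
Move 3: B@(0,0) -> caps B=0 W=0
Move 4: W@(2,4) -> caps B=0 W=0
Move 5: B@(0,2) -> caps B=0 W=0
Move 6: W@(4,1) -> caps B=0 W=0
Move 7: B@(1,3) -> caps B=0 W=0
Move 8: W@(4,2) -> caps B=0 W=0
Move 9: B@(1,4) -> caps B=0 W=0
Move 10: W@(4,0) -> caps B=0 W=0
Move 11: B@(1,1) -> caps B=1 W=0
Move 12: W@(4,3) -> caps B=1 W=0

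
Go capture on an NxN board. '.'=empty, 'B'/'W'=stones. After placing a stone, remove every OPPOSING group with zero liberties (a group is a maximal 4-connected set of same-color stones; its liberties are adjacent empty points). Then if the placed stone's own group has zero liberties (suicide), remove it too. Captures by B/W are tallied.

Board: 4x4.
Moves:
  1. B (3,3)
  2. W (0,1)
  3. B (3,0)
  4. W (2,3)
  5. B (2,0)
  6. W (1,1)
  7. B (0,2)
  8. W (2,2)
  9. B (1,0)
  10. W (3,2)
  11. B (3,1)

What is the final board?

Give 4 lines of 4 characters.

Answer: .WB.
BW..
B.WW
BBW.

Derivation:
Move 1: B@(3,3) -> caps B=0 W=0
Move 2: W@(0,1) -> caps B=0 W=0
Move 3: B@(3,0) -> caps B=0 W=0
Move 4: W@(2,3) -> caps B=0 W=0
Move 5: B@(2,0) -> caps B=0 W=0
Move 6: W@(1,1) -> caps B=0 W=0
Move 7: B@(0,2) -> caps B=0 W=0
Move 8: W@(2,2) -> caps B=0 W=0
Move 9: B@(1,0) -> caps B=0 W=0
Move 10: W@(3,2) -> caps B=0 W=1
Move 11: B@(3,1) -> caps B=0 W=1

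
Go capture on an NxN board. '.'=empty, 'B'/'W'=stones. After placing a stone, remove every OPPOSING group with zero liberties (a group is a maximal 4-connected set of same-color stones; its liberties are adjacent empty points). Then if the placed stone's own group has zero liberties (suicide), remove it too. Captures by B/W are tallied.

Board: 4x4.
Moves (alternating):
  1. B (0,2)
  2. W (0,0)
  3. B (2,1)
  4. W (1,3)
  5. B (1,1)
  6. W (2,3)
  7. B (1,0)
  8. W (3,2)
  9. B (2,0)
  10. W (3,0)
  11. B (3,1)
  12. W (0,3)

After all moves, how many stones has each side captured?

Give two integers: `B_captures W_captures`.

Answer: 1 0

Derivation:
Move 1: B@(0,2) -> caps B=0 W=0
Move 2: W@(0,0) -> caps B=0 W=0
Move 3: B@(2,1) -> caps B=0 W=0
Move 4: W@(1,3) -> caps B=0 W=0
Move 5: B@(1,1) -> caps B=0 W=0
Move 6: W@(2,3) -> caps B=0 W=0
Move 7: B@(1,0) -> caps B=0 W=0
Move 8: W@(3,2) -> caps B=0 W=0
Move 9: B@(2,0) -> caps B=0 W=0
Move 10: W@(3,0) -> caps B=0 W=0
Move 11: B@(3,1) -> caps B=1 W=0
Move 12: W@(0,3) -> caps B=1 W=0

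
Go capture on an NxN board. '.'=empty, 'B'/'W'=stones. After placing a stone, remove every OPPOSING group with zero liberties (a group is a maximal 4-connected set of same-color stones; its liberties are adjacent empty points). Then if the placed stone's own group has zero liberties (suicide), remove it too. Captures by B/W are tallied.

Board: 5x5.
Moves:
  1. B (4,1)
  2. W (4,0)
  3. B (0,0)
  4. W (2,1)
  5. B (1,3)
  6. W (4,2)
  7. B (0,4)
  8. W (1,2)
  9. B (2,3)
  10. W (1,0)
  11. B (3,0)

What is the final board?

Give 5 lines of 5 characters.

Move 1: B@(4,1) -> caps B=0 W=0
Move 2: W@(4,0) -> caps B=0 W=0
Move 3: B@(0,0) -> caps B=0 W=0
Move 4: W@(2,1) -> caps B=0 W=0
Move 5: B@(1,3) -> caps B=0 W=0
Move 6: W@(4,2) -> caps B=0 W=0
Move 7: B@(0,4) -> caps B=0 W=0
Move 8: W@(1,2) -> caps B=0 W=0
Move 9: B@(2,3) -> caps B=0 W=0
Move 10: W@(1,0) -> caps B=0 W=0
Move 11: B@(3,0) -> caps B=1 W=0

Answer: B...B
W.WB.
.W.B.
B....
.BW..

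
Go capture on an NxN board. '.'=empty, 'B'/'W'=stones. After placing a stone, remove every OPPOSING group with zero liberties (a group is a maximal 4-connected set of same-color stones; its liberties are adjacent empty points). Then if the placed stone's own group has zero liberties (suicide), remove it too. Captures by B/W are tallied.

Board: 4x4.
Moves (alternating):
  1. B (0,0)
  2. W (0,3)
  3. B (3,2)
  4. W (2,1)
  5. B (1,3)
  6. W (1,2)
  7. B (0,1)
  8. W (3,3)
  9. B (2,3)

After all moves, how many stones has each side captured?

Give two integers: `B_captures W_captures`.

Answer: 1 0

Derivation:
Move 1: B@(0,0) -> caps B=0 W=0
Move 2: W@(0,3) -> caps B=0 W=0
Move 3: B@(3,2) -> caps B=0 W=0
Move 4: W@(2,1) -> caps B=0 W=0
Move 5: B@(1,3) -> caps B=0 W=0
Move 6: W@(1,2) -> caps B=0 W=0
Move 7: B@(0,1) -> caps B=0 W=0
Move 8: W@(3,3) -> caps B=0 W=0
Move 9: B@(2,3) -> caps B=1 W=0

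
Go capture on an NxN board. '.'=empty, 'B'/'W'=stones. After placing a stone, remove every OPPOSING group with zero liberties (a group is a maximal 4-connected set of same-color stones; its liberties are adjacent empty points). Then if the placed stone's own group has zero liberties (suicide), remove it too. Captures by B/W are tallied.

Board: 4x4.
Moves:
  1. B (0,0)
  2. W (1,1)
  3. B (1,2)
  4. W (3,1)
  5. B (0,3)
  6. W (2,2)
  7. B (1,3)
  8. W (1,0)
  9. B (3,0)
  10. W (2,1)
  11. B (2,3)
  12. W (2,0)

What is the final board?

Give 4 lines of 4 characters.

Answer: B..B
WWBB
WWWB
.W..

Derivation:
Move 1: B@(0,0) -> caps B=0 W=0
Move 2: W@(1,1) -> caps B=0 W=0
Move 3: B@(1,2) -> caps B=0 W=0
Move 4: W@(3,1) -> caps B=0 W=0
Move 5: B@(0,3) -> caps B=0 W=0
Move 6: W@(2,2) -> caps B=0 W=0
Move 7: B@(1,3) -> caps B=0 W=0
Move 8: W@(1,0) -> caps B=0 W=0
Move 9: B@(3,0) -> caps B=0 W=0
Move 10: W@(2,1) -> caps B=0 W=0
Move 11: B@(2,3) -> caps B=0 W=0
Move 12: W@(2,0) -> caps B=0 W=1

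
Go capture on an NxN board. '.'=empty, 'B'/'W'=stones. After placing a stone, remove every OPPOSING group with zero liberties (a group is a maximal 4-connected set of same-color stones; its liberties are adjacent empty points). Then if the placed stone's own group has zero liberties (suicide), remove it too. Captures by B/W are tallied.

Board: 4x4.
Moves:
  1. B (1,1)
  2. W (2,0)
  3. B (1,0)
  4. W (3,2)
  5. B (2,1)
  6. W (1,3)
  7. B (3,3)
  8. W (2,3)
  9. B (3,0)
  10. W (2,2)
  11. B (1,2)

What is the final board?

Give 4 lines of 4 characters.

Answer: ....
BBBW
.BWW
B.W.

Derivation:
Move 1: B@(1,1) -> caps B=0 W=0
Move 2: W@(2,0) -> caps B=0 W=0
Move 3: B@(1,0) -> caps B=0 W=0
Move 4: W@(3,2) -> caps B=0 W=0
Move 5: B@(2,1) -> caps B=0 W=0
Move 6: W@(1,3) -> caps B=0 W=0
Move 7: B@(3,3) -> caps B=0 W=0
Move 8: W@(2,3) -> caps B=0 W=1
Move 9: B@(3,0) -> caps B=1 W=1
Move 10: W@(2,2) -> caps B=1 W=1
Move 11: B@(1,2) -> caps B=1 W=1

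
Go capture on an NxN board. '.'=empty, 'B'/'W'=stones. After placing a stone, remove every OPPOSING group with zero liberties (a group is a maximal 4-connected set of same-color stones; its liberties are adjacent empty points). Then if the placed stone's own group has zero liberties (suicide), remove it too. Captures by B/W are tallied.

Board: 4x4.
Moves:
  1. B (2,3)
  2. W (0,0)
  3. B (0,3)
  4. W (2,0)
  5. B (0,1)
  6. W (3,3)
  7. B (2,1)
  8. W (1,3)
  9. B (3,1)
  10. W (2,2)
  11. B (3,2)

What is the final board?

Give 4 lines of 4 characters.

Move 1: B@(2,3) -> caps B=0 W=0
Move 2: W@(0,0) -> caps B=0 W=0
Move 3: B@(0,3) -> caps B=0 W=0
Move 4: W@(2,0) -> caps B=0 W=0
Move 5: B@(0,1) -> caps B=0 W=0
Move 6: W@(3,3) -> caps B=0 W=0
Move 7: B@(2,1) -> caps B=0 W=0
Move 8: W@(1,3) -> caps B=0 W=0
Move 9: B@(3,1) -> caps B=0 W=0
Move 10: W@(2,2) -> caps B=0 W=1
Move 11: B@(3,2) -> caps B=0 W=1

Answer: WB.B
...W
WBW.
.BBW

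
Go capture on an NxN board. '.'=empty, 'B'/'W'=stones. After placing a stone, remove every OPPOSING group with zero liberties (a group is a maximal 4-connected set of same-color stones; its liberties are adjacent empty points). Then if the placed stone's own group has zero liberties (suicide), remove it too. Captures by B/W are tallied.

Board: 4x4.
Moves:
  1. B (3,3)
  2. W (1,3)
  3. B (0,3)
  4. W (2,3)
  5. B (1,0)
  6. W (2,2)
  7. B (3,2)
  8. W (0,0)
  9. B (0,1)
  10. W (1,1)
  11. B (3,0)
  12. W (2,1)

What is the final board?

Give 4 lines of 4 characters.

Answer: .B.B
BW.W
.WWW
B.BB

Derivation:
Move 1: B@(3,3) -> caps B=0 W=0
Move 2: W@(1,3) -> caps B=0 W=0
Move 3: B@(0,3) -> caps B=0 W=0
Move 4: W@(2,3) -> caps B=0 W=0
Move 5: B@(1,0) -> caps B=0 W=0
Move 6: W@(2,2) -> caps B=0 W=0
Move 7: B@(3,2) -> caps B=0 W=0
Move 8: W@(0,0) -> caps B=0 W=0
Move 9: B@(0,1) -> caps B=1 W=0
Move 10: W@(1,1) -> caps B=1 W=0
Move 11: B@(3,0) -> caps B=1 W=0
Move 12: W@(2,1) -> caps B=1 W=0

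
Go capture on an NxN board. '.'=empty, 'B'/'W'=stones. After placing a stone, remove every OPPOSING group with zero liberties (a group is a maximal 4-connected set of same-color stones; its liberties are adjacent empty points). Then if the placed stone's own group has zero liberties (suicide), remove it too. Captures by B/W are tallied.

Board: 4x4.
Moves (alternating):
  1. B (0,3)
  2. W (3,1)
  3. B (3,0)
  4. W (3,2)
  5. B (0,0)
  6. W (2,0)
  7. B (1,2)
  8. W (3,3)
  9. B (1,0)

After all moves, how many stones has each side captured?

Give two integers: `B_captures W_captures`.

Answer: 0 1

Derivation:
Move 1: B@(0,3) -> caps B=0 W=0
Move 2: W@(3,1) -> caps B=0 W=0
Move 3: B@(3,0) -> caps B=0 W=0
Move 4: W@(3,2) -> caps B=0 W=0
Move 5: B@(0,0) -> caps B=0 W=0
Move 6: W@(2,0) -> caps B=0 W=1
Move 7: B@(1,2) -> caps B=0 W=1
Move 8: W@(3,3) -> caps B=0 W=1
Move 9: B@(1,0) -> caps B=0 W=1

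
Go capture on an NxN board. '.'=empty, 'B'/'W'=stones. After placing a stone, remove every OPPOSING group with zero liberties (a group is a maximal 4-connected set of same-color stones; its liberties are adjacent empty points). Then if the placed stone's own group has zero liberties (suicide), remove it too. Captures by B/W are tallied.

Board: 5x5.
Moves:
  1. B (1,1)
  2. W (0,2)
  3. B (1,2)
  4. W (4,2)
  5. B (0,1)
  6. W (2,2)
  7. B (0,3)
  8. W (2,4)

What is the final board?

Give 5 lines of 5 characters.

Move 1: B@(1,1) -> caps B=0 W=0
Move 2: W@(0,2) -> caps B=0 W=0
Move 3: B@(1,2) -> caps B=0 W=0
Move 4: W@(4,2) -> caps B=0 W=0
Move 5: B@(0,1) -> caps B=0 W=0
Move 6: W@(2,2) -> caps B=0 W=0
Move 7: B@(0,3) -> caps B=1 W=0
Move 8: W@(2,4) -> caps B=1 W=0

Answer: .B.B.
.BB..
..W.W
.....
..W..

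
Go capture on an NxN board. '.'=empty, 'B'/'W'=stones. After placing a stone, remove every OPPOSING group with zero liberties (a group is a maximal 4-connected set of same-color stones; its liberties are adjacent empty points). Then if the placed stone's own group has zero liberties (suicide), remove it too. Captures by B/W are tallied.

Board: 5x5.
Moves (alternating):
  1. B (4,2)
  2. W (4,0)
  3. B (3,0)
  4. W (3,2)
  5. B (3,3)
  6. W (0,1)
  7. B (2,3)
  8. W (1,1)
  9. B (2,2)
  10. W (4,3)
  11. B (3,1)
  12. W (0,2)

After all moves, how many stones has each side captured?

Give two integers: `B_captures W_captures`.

Move 1: B@(4,2) -> caps B=0 W=0
Move 2: W@(4,0) -> caps B=0 W=0
Move 3: B@(3,0) -> caps B=0 W=0
Move 4: W@(3,2) -> caps B=0 W=0
Move 5: B@(3,3) -> caps B=0 W=0
Move 6: W@(0,1) -> caps B=0 W=0
Move 7: B@(2,3) -> caps B=0 W=0
Move 8: W@(1,1) -> caps B=0 W=0
Move 9: B@(2,2) -> caps B=0 W=0
Move 10: W@(4,3) -> caps B=0 W=0
Move 11: B@(3,1) -> caps B=1 W=0
Move 12: W@(0,2) -> caps B=1 W=0

Answer: 1 0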